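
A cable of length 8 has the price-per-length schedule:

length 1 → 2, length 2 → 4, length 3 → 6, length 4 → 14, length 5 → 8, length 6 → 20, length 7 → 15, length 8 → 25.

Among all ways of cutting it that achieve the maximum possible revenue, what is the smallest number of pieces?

Consider every possible first cut. r[k] is the best of p[i]+r[k−i] over all sellable i≤k.
r[1] = 2
r[2] = 4  (first piece 1, then r[1]=2)
r[3] = 6  (first piece 1, then r[2]=4)
r[4] = 14
r[5] = 16  (first piece 1, then r[4]=14)
r[6] = 20
r[7] = 22  (first piece 1, then r[6]=20)
r[8] = 28  (first piece 4, then r[4]=14)
Maximum revenue is 28.
Now minimize piece count subject to staying optimal: for each k, pieces[k] = 1 + min over i with p[i]+r[k−i]=r[k] of pieces[k−i].
pieces[5] = 2
pieces[6] = 1
pieces[7] = 2
pieces[8] = 2

2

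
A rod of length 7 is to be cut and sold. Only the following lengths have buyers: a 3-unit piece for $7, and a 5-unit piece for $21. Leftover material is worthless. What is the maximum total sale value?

21

Consider every possible first cut. r[k] is the best of p[i]+r[k−i] over all sellable i≤k.
r[1] = 0
r[2] = 0
r[3] = 7
r[4] = 7
r[5] = 21
r[6] = 21
r[7] = 21
One optimal cutting: pieces 5 with 2 units of scrap → $21.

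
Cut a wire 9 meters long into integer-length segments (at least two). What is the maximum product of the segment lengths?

27

Define f[k] = max over 1≤i<k of i · max(k−i, f[k−i]); the inner max lets the remainder stay uncut if that's better.
f[2] = 1×max(1,0) = 1×1 = 1
f[3] = max(1×2, 2×1) = 2
f[4] = max(1×3, 2×2, 3×1) = 4
f[5] = max(1×4, 2×3, 3×2, 4×1) = 6
f[6] = max(1×6, 2×4, 3×3, 4×2, 5×1) = 9
f[7] = max(1×9, 2×6, 3×4, 4×3, 5×2, 6×1) = 12
f[8] = max(1×12, 2×9, 3×6, …, 6×2, 7×1) = 18
f[9] = max(1×18, 2×12, 3×9, …, 7×2, 8×1) = 27
One optimal split: 3 + 3 + 3; product 3×3×3 = 27.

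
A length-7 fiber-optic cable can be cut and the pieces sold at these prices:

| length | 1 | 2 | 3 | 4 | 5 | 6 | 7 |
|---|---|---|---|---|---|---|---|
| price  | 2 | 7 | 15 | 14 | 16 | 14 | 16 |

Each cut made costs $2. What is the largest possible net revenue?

28

Build net[k] bottom-up: net[k] = max over allowed piece i of (p[i] + net[k−i]) − 2 per cut.
net[1] = 2
net[2] = 7
net[3] = 15
net[4] = 15  (first piece 1, then net[3]=15)
net[5] = 20  (first piece 2, then net[3]=15)
net[6] = 28  (first piece 3, then net[3]=15)
net[7] = 28  (first piece 1, then net[6]=28)
One optimal plan: pieces 3 + 3 + 1 (2 cuts) → $32 − $4 = $28.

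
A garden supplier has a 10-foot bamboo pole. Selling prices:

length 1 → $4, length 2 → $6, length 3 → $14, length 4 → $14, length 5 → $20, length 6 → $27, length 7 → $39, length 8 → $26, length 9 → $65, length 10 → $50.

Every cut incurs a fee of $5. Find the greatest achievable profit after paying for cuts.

Consider every possible first cut. net[k] is the best of p[i]+net[k−i] over all sellable i≤k, charging 5 whenever i<k.
net[1] = 4
net[2] = 6
net[3] = 14
net[4] = 14
net[5] = 20
net[6] = 27
net[7] = 39
net[8] = 38  (first piece 1, then net[7]=39)
net[9] = 65
net[10] = 64  (first piece 1, then net[9]=65)
One optimal plan: pieces 9 + 1 (1 cut) → $69 − $5 = $64.

64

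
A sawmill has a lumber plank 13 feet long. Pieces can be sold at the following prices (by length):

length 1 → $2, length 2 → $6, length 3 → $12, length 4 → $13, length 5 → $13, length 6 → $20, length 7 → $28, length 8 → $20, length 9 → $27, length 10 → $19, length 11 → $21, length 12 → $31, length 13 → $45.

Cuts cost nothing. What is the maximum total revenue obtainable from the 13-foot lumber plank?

52

Let best[k] be the best obtainable value from length k. For each k, try every first piece i and keep the best of price[i] + best[k−i].
best[1] = 2
best[2] = 6
best[3] = 12
best[4] = 14  (first piece 1, then best[3]=12)
best[5] = 18  (first piece 2, then best[3]=12)
best[6] = 24  (first piece 3, then best[3]=12)
best[7] = 28
best[8] = 30  (first piece 1, then best[7]=28)
best[9] = 36  (first piece 3, then best[6]=24)
best[10] = 40  (first piece 3, then best[7]=28)
best[11] = 42  (first piece 1, then best[10]=40)
best[12] = 48  (first piece 3, then best[9]=36)
best[13] = 52  (first piece 3, then best[10]=40)
One optimal cutting: 7 + 3 + 3 → $28 + $12 + $12 = $52.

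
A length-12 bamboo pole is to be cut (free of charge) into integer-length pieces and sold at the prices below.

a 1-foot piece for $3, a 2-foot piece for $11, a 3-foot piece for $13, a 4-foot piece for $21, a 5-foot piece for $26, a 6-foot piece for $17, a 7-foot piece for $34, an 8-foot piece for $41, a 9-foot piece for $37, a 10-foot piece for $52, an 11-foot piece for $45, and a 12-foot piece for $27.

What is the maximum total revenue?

66

Consider every possible first cut. v[k] is the best of p[i]+v[k−i] over all sellable i≤k.
v[1] = 3
v[2] = max(3+3, 11+0) = 11
v[3] = max(3+11, 11+3, 13+0) = 14
v[4] = max(3+14, 11+11, 13+3, 21+0) = 22
v[5] = max(3+22, 11+14, 13+11, 21+3, 26+0) = 26
v[6] = max(3+26, 11+22, 13+14, 21+11, 26+3, 17+0) = 33
v[7] = max(3+33, 11+26, 13+22, …, 17+3, 34+0) = 37
v[8] = max(3+37, 11+33, 13+26, …, 34+3, 41+0) = 44
v[9] = max(3+44, 11+37, 13+33, …, 41+3, 37+0) = 48
v[10] = max(3+48, 11+44, 13+37, …, 37+3, 52+0) = 55
v[11] = max(3+55, 11+48, 13+44, …, 52+3, 45+0) = 59
v[12] = max(3+59, 11+55, 13+48, …, 45+3, 27+0) = 66
One optimal cutting: 2 + 2 + 2 + 2 + 2 + 2 → $11 + $11 + $11 + $11 + $11 + $11 = $66.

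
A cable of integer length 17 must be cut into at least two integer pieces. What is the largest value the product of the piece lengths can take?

Define P[k] = max over 1≤i<k of i · max(k−i, P[k−i]); the inner max lets the remainder stay uncut if that's better.
P[2] = 1×max(1,0) = 1×1 = 1
P[3] = 1×max(2,1) = 1×2 = 2
P[4] = 2×max(2,1) = 2×2 = 4
P[5] = 2×max(3,2) = 2×3 = 6
P[6] = 3×max(3,2) = 3×3 = 9
P[7] = 2×max(5,6) = 2×6 = 12
P[8] = 2×max(6,9) = 2×9 = 18
P[9] = 3×max(6,9) = 3×9 = 27
P[10] = 2×max(8,18) = 2×18 = 36
P[11] = 2×max(9,27) = 2×27 = 54
P[12] = 3×max(9,27) = 3×27 = 81
P[13] = 2×max(11,54) = 2×54 = 108
P[14] = 2×max(12,81) = 2×81 = 162
P[15] = 3×max(12,81) = 3×81 = 243
P[16] = 2×max(14,162) = 2×162 = 324
P[17] = 2×max(15,243) = 2×243 = 486
One optimal split: 3 + 3 + 3 + 3 + 3 + 2; product 3×3×3×3×3×2 = 486.

486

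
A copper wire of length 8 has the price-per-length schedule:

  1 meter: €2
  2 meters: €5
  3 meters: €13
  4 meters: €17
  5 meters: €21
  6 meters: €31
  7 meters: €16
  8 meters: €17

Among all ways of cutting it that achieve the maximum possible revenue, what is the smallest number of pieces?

Let r[k] be the best obtainable value from length k. For each k, try every first piece i and keep the best of price[i] + r[k−i].
r[1] = 2
r[2] = max(2+2, 5+0) = 5
r[3] = max(2+5, 5+2, 13+0) = 13
r[4] = max(2+13, 5+5, 13+2, 17+0) = 17
r[5] = max(2+17, 5+13, 13+5, 17+2, 21+0) = 21
r[6] = max(2+21, 5+17, 13+13, 17+5, 21+2, 31+0) = 31
r[7] = max(2+31, 5+21, 13+17, …, 31+2, 16+0) = 33
r[8] = max(2+33, 5+31, 13+21, …, 16+2, 17+0) = 36
Maximum revenue is €36.
Now minimize piece count subject to staying optimal: for each k, pieces[k] = 1 + min over i with p[i]+r[k−i]=r[k] of pieces[k−i].
pieces[5] = 1
pieces[6] = 1
pieces[7] = 2
pieces[8] = 2

2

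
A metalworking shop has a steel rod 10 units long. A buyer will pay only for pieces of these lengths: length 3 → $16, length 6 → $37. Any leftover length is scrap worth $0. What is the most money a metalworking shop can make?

Consider every possible first cut. r[k] is the best of p[i]+r[k−i] over all sellable i≤k.
r[1] = 0
r[2] = 0
r[3] = 16
r[4] = 16
r[5] = 16
r[6] = max(16+16, 37+0) = 37
r[7] = max(16+16, 37+0) = 37
r[8] = max(16+16, 37+0) = 37
r[9] = max(16+37, 37+16) = 53
r[10] = max(16+37, 37+16) = 53
One optimal cutting: pieces 6 + 3 with 1 unit of scrap → $53.

53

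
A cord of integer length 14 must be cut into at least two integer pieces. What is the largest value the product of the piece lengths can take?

Define g[k] = max over 1≤i<k of i · max(k−i, g[k−i]); the inner max lets the remainder stay uncut if that's better.
g[2] = 1*max(1,0) = 1*1 = 1
g[3] = max(1*2, 2*1) = 2
g[4] = max(1*3, 2*2, 3*1) = 4
g[5] = max(1*4, 2*3, 3*2, 4*1) = 6
g[6] = max(1*6, 2*4, 3*3, 4*2, 5*1) = 9
g[7] = max(1*9, 2*6, 3*4, 4*3, 5*2, 6*1) = 12
g[8] = max(1*12, 2*9, 3*6, …, 6*2, 7*1) = 18
g[9] = max(1*18, 2*12, 3*9, …, 7*2, 8*1) = 27
g[10] = max(1*27, 2*18, 3*12, …, 8*2, 9*1) = 36
g[11] = max(1*36, 2*27, 3*18, …, 9*2, 10*1) = 54
g[12] = max(1*54, 2*36, 3*27, …, 10*2, 11*1) = 81
g[13] = max(1*81, 2*54, 3*36, …, 11*2, 12*1) = 108
g[14] = max(1*108, 2*81, 3*54, …, 12*2, 13*1) = 162
One optimal split: 3 + 3 + 3 + 3 + 2; product 3*3*3*3*2 = 162.

162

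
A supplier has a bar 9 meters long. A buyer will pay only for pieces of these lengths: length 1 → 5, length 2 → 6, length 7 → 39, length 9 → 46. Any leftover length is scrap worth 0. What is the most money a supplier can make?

49

Let r[k] be the best obtainable value from length k. For each k, try every first piece i and keep the best of price[i] + r[k−i].
r[1] = 5
r[2] = max(5+5, 6+0) = 10
r[3] = max(5+10, 6+5) = 15
r[4] = max(5+15, 6+10) = 20
r[5] = max(5+20, 6+15) = 25
r[6] = max(5+25, 6+20) = 30
r[7] = max(5+30, 6+25, 39+0) = 39
r[8] = max(5+39, 6+30, 39+5) = 44
r[9] = max(5+44, 6+39, 39+10, 46+0) = 49
One optimal cutting: 7 + 1 + 1 → 49.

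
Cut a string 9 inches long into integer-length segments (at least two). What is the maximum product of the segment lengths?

Define g[k] = max over 1≤i<k of i · max(k−i, g[k−i]); the inner max lets the remainder stay uncut if that's better.
g[2] = 1*max(1,0) = 1*1 = 1
g[3] = 1*max(2,1) = 1*2 = 2
g[4] = 2*max(2,1) = 2*2 = 4
g[5] = 2*max(3,2) = 2*3 = 6
g[6] = 3*max(3,2) = 3*3 = 9
g[7] = 2*max(5,6) = 2*6 = 12
g[8] = 2*max(6,9) = 2*9 = 18
g[9] = 3*max(6,9) = 3*9 = 27
One optimal split: 3 + 3 + 3; product 3*3*3 = 27.

27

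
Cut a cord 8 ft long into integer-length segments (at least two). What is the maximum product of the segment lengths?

18

Fill prod[k] for k=2..8: at each k try every first piece i and multiply by the better of (k−i) uncut or prod[k−i].
prod[2] = 1×max(1,0) = 1×1 = 1
prod[3] = max(1×2, 2×1) = 2
prod[4] = max(1×3, 2×2, 3×1) = 4
prod[5] = max(1×4, 2×3, 3×2, 4×1) = 6
prod[6] = max(1×6, 2×4, 3×3, 4×2, 5×1) = 9
prod[7] = max(1×9, 2×6, 3×4, 4×3, 5×2, 6×1) = 12
prod[8] = max(1×12, 2×9, 3×6, …, 6×2, 7×1) = 18
One optimal split: 3 + 3 + 2; product 3×3×2 = 18.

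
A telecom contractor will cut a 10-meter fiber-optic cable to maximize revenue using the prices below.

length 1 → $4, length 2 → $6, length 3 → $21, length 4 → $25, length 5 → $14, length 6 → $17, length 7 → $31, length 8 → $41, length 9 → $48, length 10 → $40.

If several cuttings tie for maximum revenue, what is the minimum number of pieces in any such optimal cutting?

Consider every possible first cut. r[k] is the best of p[i]+r[k−i] over all sellable i≤k.
r[1] = 4
r[2] = max(4+4, 6+0) = 8
r[3] = max(4+8, 6+4, 21+0) = 21
r[4] = max(4+21, 6+8, 21+4, 25+0) = 25
r[5] = max(4+25, 6+21, 21+8, 25+4, 14+0) = 29
r[6] = max(4+29, 6+25, 21+21, 25+8, 14+4, 17+0) = 42
r[7] = max(4+42, 6+29, 21+25, …, 17+4, 31+0) = 46
r[8] = max(4+46, 6+42, 21+29, …, 31+4, 41+0) = 50
r[9] = max(4+50, 6+46, 21+42, …, 41+4, 48+0) = 63
r[10] = max(4+63, 6+50, 21+46, …, 48+4, 40+0) = 67
Maximum revenue is $67.
Now minimize piece count subject to staying optimal: for each k, pieces[k] = 1 + min over i with p[i]+r[k−i]=r[k] of pieces[k−i].
pieces[7] = 2
pieces[8] = 2
pieces[9] = 3
pieces[10] = 3

3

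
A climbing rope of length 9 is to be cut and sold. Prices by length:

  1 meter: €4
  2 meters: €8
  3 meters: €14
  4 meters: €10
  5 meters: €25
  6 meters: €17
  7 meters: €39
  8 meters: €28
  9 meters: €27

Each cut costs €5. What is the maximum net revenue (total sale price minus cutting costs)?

Consider every possible first cut. net[k] is the best of p[i]+net[k−i] over all sellable i≤k, charging 5 whenever i<k.
net[1] = 4
net[2] = max(4+4-5, 8+0) = 8
net[3] = max(4+8-5, 8+4-5, 14+0) = 14
net[4] = max(4+14-5, 8+8-5, 14+4-5, 10+0) = 13
net[5] = max(4+13-5, 8+14-5, 14+8-5, 10+4-5, 25+0) = 25
net[6] = max(4+25-5, 8+13-5, 14+14-5, 10+8-5, 25+4-5, 17+0) = 24
net[7] = max(4+24-5, 8+25-5, 14+13-5, …, 17+4-5, 39+0) = 39
net[8] = max(4+39-5, 8+24-5, 14+25-5, …, 39+4-5, 28+0) = 38
net[9] = max(4+38-5, 8+39-5, 14+24-5, …, 28+4-5, 27+0) = 42
One optimal plan: pieces 7 + 2 (1 cut) → €47 − €5 = €42.

42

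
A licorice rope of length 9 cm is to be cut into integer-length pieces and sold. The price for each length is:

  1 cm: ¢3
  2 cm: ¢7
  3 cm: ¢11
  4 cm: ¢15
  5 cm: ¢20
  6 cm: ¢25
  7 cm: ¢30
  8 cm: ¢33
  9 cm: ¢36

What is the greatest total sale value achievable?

37

Consider every possible first cut. r[k] is the best of p[i]+r[k−i] over all sellable i≤k.
r[1] = 3
r[2] = max(3+3, 7+0) = 7
r[3] = max(3+7, 7+3, 11+0) = 11
r[4] = max(3+11, 7+7, 11+3, 15+0) = 15
r[5] = max(3+15, 7+11, 11+7, 15+3, 20+0) = 20
r[6] = max(3+20, 7+15, 11+11, 15+7, 20+3, 25+0) = 25
r[7] = max(3+25, 7+20, 11+15, …, 25+3, 30+0) = 30
r[8] = max(3+30, 7+25, 11+20, …, 30+3, 33+0) = 33
r[9] = max(3+33, 7+30, 11+25, …, 33+3, 36+0) = 37
One optimal cutting: 7 + 2 → ¢30 + ¢7 = ¢37.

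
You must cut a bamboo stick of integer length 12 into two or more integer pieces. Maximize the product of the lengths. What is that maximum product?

81

Define f[k] = max over 1≤i<k of i · max(k−i, f[k−i]); the inner max lets the remainder stay uncut if that's better.
f[2] = 1·max(1,0) = 1·1 = 1
f[3] = max(1·2, 2·1) = 2
f[4] = max(1·3, 2·2, 3·1) = 4
f[5] = max(1·4, 2·3, 3·2, 4·1) = 6
f[6] = max(1·6, 2·4, 3·3, 4·2, 5·1) = 9
f[7] = max(1·9, 2·6, 3·4, 4·3, 5·2, 6·1) = 12
f[8] = max(1·12, 2·9, 3·6, …, 6·2, 7·1) = 18
f[9] = max(1·18, 2·12, 3·9, …, 7·2, 8·1) = 27
f[10] = max(1·27, 2·18, 3·12, …, 8·2, 9·1) = 36
f[11] = max(1·36, 2·27, 3·18, …, 9·2, 10·1) = 54
f[12] = max(1·54, 2·36, 3·27, …, 10·2, 11·1) = 81
One optimal split: 3 + 3 + 3 + 3; product 3·3·3·3 = 81.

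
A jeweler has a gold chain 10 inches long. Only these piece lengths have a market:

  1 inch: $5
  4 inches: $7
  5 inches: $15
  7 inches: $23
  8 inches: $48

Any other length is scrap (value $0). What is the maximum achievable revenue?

58

Build f[k] bottom-up: f[k] = max over allowed piece i of (p[i] + f[k−i]).
f[1] = 5
f[2] = 10  (first piece 1, then f[1]=5)
f[3] = 15  (first piece 1, then f[2]=10)
f[4] = max(5+15, 7+0) = 20
f[5] = max(5+20, 7+5, 15+0) = 25
f[6] = max(5+25, 7+10, 15+5) = 30
f[7] = max(5+30, 7+15, 15+10, 23+0) = 35
f[8] = max(5+35, 7+20, 15+15, 23+5, 48+0) = 48
f[9] = max(5+48, 7+25, 15+20, 23+10, 48+5) = 53
f[10] = max(5+53, 7+30, 15+25, 23+15, 48+10) = 58
One optimal cutting: 8 + 1 + 1 → $58.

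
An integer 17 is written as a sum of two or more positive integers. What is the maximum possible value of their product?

486

Fill g[k] for k=2..17: at each k try every first piece i and multiply by the better of (k−i) uncut or g[k−i].
Small cases: g[2]=1, g[3]=2, g[4]=4, g[5]=6, g[6]=9, g[7]=12, g[8]=18, g[9]=27, g[10]=36, g[11]=54.
g[12] = 3·max(9,27) = 3·27 = 81
g[13] = 2·max(11,54) = 2·54 = 108
g[14] = 2·max(12,81) = 2·81 = 162
g[15] = 3·max(12,81) = 3·81 = 243
g[16] = 2·max(14,162) = 2·162 = 324
g[17] = 2·max(15,243) = 2·243 = 486
One optimal split: 3 + 3 + 3 + 3 + 3 + 2; product 3·3·3·3·3·2 = 486.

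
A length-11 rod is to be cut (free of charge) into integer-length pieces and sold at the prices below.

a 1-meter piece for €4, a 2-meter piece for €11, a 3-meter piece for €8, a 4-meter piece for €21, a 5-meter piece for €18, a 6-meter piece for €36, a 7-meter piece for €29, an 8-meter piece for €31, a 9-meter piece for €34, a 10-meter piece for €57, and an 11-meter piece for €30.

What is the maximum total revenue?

Let v[k] be the best obtainable value from length k. For each k, try every first piece i and keep the best of price[i] + v[k−i].
v[1] = 4
v[2] = max(4+4, 11+0) = 11
v[3] = max(4+11, 11+4, 8+0) = 15
v[4] = max(4+15, 11+11, 8+4, 21+0) = 22
v[5] = max(4+22, 11+15, 8+11, 21+4, 18+0) = 26
v[6] = max(4+26, 11+22, 8+15, 21+11, 18+4, 36+0) = 36
v[7] = max(4+36, 11+26, 8+22, …, 36+4, 29+0) = 40
v[8] = max(4+40, 11+36, 8+26, …, 29+4, 31+0) = 47
v[9] = max(4+47, 11+40, 8+36, …, 31+4, 34+0) = 51
v[10] = max(4+51, 11+47, 8+40, …, 34+4, 57+0) = 58
v[11] = max(4+58, 11+51, 8+47, …, 57+4, 30+0) = 62
One optimal cutting: 6 + 2 + 2 + 1 → €36 + €11 + €11 + €4 = €62.

62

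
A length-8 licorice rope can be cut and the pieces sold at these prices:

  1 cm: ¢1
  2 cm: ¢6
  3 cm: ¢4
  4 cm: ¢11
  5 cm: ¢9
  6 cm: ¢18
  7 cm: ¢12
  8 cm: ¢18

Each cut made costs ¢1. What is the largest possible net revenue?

23

Let net[k] be the best obtainable value from length k. For each k, try every first piece i and keep the best of price[i] + net[k−i] minus the 1 cut fee when i<k.
net[1] = 1
net[2] = 6
net[3] = 6  (first piece 1, then net[2]=6)
net[4] = 11  (first piece 2, then net[2]=6)
net[5] = 11  (first piece 1, then net[4]=11)
net[6] = 18
net[7] = 18  (first piece 1, then net[6]=18)
net[8] = 23  (first piece 2, then net[6]=18)
One optimal plan: pieces 6 + 2 (1 cut) → ¢24 − ¢1 = ¢23.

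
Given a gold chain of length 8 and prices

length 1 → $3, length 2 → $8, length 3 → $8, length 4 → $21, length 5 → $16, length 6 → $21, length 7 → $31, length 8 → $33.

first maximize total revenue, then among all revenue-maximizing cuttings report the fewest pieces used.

2

Let r[k] be the best obtainable value from length k. For each k, try every first piece i and keep the best of price[i] + r[k−i].
r[1] = 3
r[2] = 8
r[3] = 11  (first piece 1, then r[2]=8)
r[4] = 21
r[5] = 24  (first piece 1, then r[4]=21)
r[6] = 29  (first piece 2, then r[4]=21)
r[7] = 32  (first piece 1, then r[6]=29)
r[8] = 42  (first piece 4, then r[4]=21)
Maximum revenue is $42.
Now minimize piece count subject to staying optimal: for each k, pieces[k] = 1 + min over i with p[i]+r[k−i]=r[k] of pieces[k−i].
pieces[5] = 2
pieces[6] = 2
pieces[7] = 3
pieces[8] = 2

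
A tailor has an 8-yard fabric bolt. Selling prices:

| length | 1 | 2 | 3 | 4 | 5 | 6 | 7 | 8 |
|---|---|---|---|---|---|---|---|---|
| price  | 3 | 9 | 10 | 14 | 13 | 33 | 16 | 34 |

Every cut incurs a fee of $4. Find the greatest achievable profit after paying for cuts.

38

Build r[k] bottom-up: r[k] = max over allowed piece i of (p[i] + r[k−i]) − 4 per cut.
r[1] = 3
r[2] = 9
r[3] = 10
r[4] = 14  (first piece 2, then r[2]=9)
r[5] = 15  (first piece 2, then r[3]=10)
r[6] = 33
r[7] = 32  (first piece 1, then r[6]=33)
r[8] = 38  (first piece 2, then r[6]=33)
One optimal plan: pieces 6 + 2 (1 cut) → $42 − $4 = $38.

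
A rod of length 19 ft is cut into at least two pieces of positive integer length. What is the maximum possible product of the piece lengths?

Fill f[k] for k=2..19: at each k try every first piece i and multiply by the better of (k−i) uncut or f[k−i].
f[2] = 1×max(1,0) = 1×1 = 1
f[3] = 1×max(2,1) = 1×2 = 2
f[4] = 2×max(2,1) = 2×2 = 4
f[5] = 2×max(3,2) = 2×3 = 6
f[6] = 3×max(3,2) = 3×3 = 9
f[7] = 2×max(5,6) = 2×6 = 12
f[8] = 2×max(6,9) = 2×9 = 18
f[9] = 3×max(6,9) = 3×9 = 27
f[10] = 2×max(8,18) = 2×18 = 36
f[11] = 2×max(9,27) = 2×27 = 54
f[12] = 3×max(9,27) = 3×27 = 81
f[13] = 2×max(11,54) = 2×54 = 108
f[14] = 2×max(12,81) = 2×81 = 162
f[15] = 3×max(12,81) = 3×81 = 243
f[16] = 2×max(14,162) = 2×162 = 324
f[17] = 2×max(15,243) = 2×243 = 486
f[18] = 3×max(15,243) = 3×243 = 729
f[19] = 2×max(17,486) = 2×486 = 972
One optimal split: 3 + 3 + 3 + 3 + 3 + 2 + 2; product 3×3×3×3×3×2×2 = 972.

972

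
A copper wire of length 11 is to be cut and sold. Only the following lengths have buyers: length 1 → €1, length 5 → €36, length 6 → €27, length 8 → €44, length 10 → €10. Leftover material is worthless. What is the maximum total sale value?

Consider every possible first cut. best[k] is the best of p[i]+best[k−i] over all sellable i≤k.
best[1] = 1
best[2] = 2  (first piece 1, then best[1]=1)
best[3] = 3  (first piece 1, then best[2]=2)
best[4] = 4  (first piece 1, then best[3]=3)
best[5] = 36
best[6] = 37  (first piece 1, then best[5]=36)
best[7] = 38  (first piece 1, then best[6]=37)
best[8] = 44
best[9] = 45  (first piece 1, then best[8]=44)
best[10] = 72  (first piece 5, then best[5]=36)
best[11] = 73  (first piece 1, then best[10]=72)
One optimal cutting: 5 + 5 + 1 → €73.

73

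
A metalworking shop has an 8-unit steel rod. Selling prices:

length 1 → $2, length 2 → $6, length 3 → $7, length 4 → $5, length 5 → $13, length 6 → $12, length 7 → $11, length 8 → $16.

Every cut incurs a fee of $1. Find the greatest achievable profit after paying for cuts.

Let v[k] be the best obtainable value from length k. For each k, try every first piece i and keep the best of price[i] + v[k−i] minus the 1 cut fee when i<k.
v[1] = 2
v[2] = 6
v[3] = 7  (first piece 1, then v[2]=6)
v[4] = 11  (first piece 2, then v[2]=6)
v[5] = 13
v[6] = 16  (first piece 2, then v[4]=11)
v[7] = 18  (first piece 2, then v[5]=13)
v[8] = 21  (first piece 2, then v[6]=16)
One optimal plan: pieces 2 + 2 + 2 + 2 (3 cuts) → $24 − $3 = $21.

21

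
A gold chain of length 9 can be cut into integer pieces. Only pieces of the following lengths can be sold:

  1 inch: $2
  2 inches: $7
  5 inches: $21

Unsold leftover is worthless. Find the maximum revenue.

Let f[k] be the best obtainable value from length k. For each k, try every first piece i and keep the best of price[i] + f[k−i].
f[1] = 2
f[2] = max(2+2, 7+0) = 7
f[3] = max(2+7, 7+2) = 9
f[4] = max(2+9, 7+7) = 14
f[5] = max(2+14, 7+9, 21+0) = 21
f[6] = max(2+21, 7+14, 21+2) = 23
f[7] = max(2+23, 7+21, 21+7) = 28
f[8] = max(2+28, 7+23, 21+9) = 30
f[9] = max(2+30, 7+28, 21+14) = 35
One optimal cutting: 5 + 2 + 2 → $35.

35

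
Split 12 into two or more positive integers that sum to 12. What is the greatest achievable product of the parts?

81

Let m[k] be the best product for length k (with at least one cut). For each first piece i, the rest contributes max(k−i, m[k−i]).
m[2] = 1*max(1,0) = 1*1 = 1
m[3] = 1*max(2,1) = 1*2 = 2
m[4] = 2*max(2,1) = 2*2 = 4
m[5] = 2*max(3,2) = 2*3 = 6
m[6] = 3*max(3,2) = 3*3 = 9
m[7] = 2*max(5,6) = 2*6 = 12
m[8] = 2*max(6,9) = 2*9 = 18
m[9] = 3*max(6,9) = 3*9 = 27
m[10] = 2*max(8,18) = 2*18 = 36
m[11] = 2*max(9,27) = 2*27 = 54
m[12] = 3*max(9,27) = 3*27 = 81
One optimal split: 3 + 3 + 3 + 3; product 3*3*3*3 = 81.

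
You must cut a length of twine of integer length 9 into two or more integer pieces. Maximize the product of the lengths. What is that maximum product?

Define P[k] = max over 1≤i<k of i · max(k−i, P[k−i]); the inner max lets the remainder stay uncut if that's better.
P[2] = 1*max(1,0) = 1*1 = 1
P[3] = max(1*2, 2*1) = 2
P[4] = max(1*3, 2*2, 3*1) = 4
P[5] = max(1*4, 2*3, 3*2, 4*1) = 6
P[6] = max(1*6, 2*4, 3*3, 4*2, 5*1) = 9
P[7] = max(1*9, 2*6, 3*4, 4*3, 5*2, 6*1) = 12
P[8] = max(1*12, 2*9, 3*6, …, 6*2, 7*1) = 18
P[9] = max(1*18, 2*12, 3*9, …, 7*2, 8*1) = 27
One optimal split: 3 + 3 + 3; product 3*3*3 = 27.

27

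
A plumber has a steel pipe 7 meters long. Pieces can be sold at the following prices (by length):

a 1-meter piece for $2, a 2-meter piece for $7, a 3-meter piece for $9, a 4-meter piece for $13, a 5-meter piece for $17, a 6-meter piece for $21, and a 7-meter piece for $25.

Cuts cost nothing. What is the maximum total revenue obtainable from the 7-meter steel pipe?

25

Build v[k] bottom-up: v[k] = max over allowed piece i of (p[i] + v[k−i]).
v[1] = 2
v[2] = 7
v[3] = 9  (first piece 1, then v[2]=7)
v[4] = 14  (first piece 2, then v[2]=7)
v[5] = 17
v[6] = 21  (first piece 2, then v[4]=14)
v[7] = 25
Best is to sell the whole 7-meter piece uncut for $25.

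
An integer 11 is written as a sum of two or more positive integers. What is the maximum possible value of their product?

54

Fill prod[k] for k=2..11: at each k try every first piece i and multiply by the better of (k−i) uncut or prod[k−i].
Small cases: prod[2]=1, prod[3]=2, prod[4]=4, prod[5]=6, prod[6]=9.
prod[7] = max(1·9, 2·6, 3·4, 4·3, 5·2, 6·1) = 12
prod[8] = max(1·12, 2·9, 3·6, …, 6·2, 7·1) = 18
prod[9] = max(1·18, 2·12, 3·9, …, 7·2, 8·1) = 27
prod[10] = max(1·27, 2·18, 3·12, …, 8·2, 9·1) = 36
prod[11] = max(1·36, 2·27, 3·18, …, 9·2, 10·1) = 54
One optimal split: 3 + 3 + 3 + 2; product 3·3·3·2 = 54.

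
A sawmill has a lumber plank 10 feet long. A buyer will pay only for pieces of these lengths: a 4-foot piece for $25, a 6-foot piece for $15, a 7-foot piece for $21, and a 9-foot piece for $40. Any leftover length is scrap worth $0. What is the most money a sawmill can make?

50

Let f[k] be the best obtainable value from length k. For each k, try every first piece i and keep the best of price[i] + f[k−i].
f[1] = 0
f[2] = 0
f[3] = 0
f[4] = 25
f[5] = 25
f[6] = 25
f[7] = 25
f[8] = 50  (first piece 4, then f[4]=25)
f[9] = 50
f[10] = 50
One optimal cutting: pieces 4 + 4 with 2 feet of scrap → $50.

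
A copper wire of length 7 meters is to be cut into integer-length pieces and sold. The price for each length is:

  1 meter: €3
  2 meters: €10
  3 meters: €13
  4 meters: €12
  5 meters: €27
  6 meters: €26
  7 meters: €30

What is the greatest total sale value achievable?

37

Let v[k] be the best obtainable value from length k. For each k, try every first piece i and keep the best of price[i] + v[k−i].
v[1] = 3
v[2] = 10
v[3] = 13  (first piece 1, then v[2]=10)
v[4] = 20  (first piece 2, then v[2]=10)
v[5] = 27
v[6] = 30  (first piece 1, then v[5]=27)
v[7] = 37  (first piece 2, then v[5]=27)
One optimal cutting: 5 + 2 → €27 + €10 = €37.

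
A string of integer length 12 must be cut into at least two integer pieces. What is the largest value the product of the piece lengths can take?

81

Define P[k] = max over 1≤i<k of i · max(k−i, P[k−i]); the inner max lets the remainder stay uncut if that's better.
P[2] = 1×max(1,0) = 1×1 = 1
P[3] = 1×max(2,1) = 1×2 = 2
P[4] = 2×max(2,1) = 2×2 = 4
P[5] = 2×max(3,2) = 2×3 = 6
P[6] = 3×max(3,2) = 3×3 = 9
P[7] = 2×max(5,6) = 2×6 = 12
P[8] = 2×max(6,9) = 2×9 = 18
P[9] = 3×max(6,9) = 3×9 = 27
P[10] = 2×max(8,18) = 2×18 = 36
P[11] = 2×max(9,27) = 2×27 = 54
P[12] = 3×max(9,27) = 3×27 = 81
One optimal split: 3 + 3 + 3 + 3; product 3×3×3×3 = 81.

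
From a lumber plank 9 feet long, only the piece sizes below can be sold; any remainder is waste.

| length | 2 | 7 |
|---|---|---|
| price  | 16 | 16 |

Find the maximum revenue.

64

Consider every possible first cut. best[k] is the best of p[i]+best[k−i] over all sellable i≤k.
best[1] = 0
best[2] = 16
best[3] = 16
best[4] = 32  (first piece 2, then best[2]=16)
best[5] = 32
best[6] = 48  (first piece 2, then best[4]=32)
best[7] = max(16+32, 16+0) = 48
best[8] = max(16+48, 16+0) = 64
best[9] = max(16+48, 16+16) = 64
One optimal cutting: pieces 2 + 2 + 2 + 2 with 1 foot of scrap → $64.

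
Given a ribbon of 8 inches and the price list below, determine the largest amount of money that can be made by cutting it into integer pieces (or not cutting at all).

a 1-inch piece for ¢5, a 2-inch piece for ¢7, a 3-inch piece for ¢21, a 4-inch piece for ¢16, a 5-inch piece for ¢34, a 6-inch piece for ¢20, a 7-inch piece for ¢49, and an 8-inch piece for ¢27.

Build R[k] bottom-up: R[k] = max over allowed piece i of (p[i] + R[k−i]).
R[1] = 5
R[2] = max(5+5, 7+0) = 10
R[3] = max(5+10, 7+5, 21+0) = 21
R[4] = max(5+21, 7+10, 21+5, 16+0) = 26
R[5] = max(5+26, 7+21, 21+10, 16+5, 34+0) = 34
R[6] = max(5+34, 7+26, 21+21, 16+10, 34+5, 20+0) = 42
R[7] = max(5+42, 7+34, 21+26, …, 20+5, 49+0) = 49
R[8] = max(5+49, 7+42, 21+34, …, 49+5, 27+0) = 55
One optimal cutting: 5 + 3 → ¢34 + ¢21 = ¢55.

55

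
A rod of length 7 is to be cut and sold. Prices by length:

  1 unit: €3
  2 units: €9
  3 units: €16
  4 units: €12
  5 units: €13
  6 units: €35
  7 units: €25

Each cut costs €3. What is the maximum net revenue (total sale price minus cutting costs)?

Let net[k] be the best obtainable value from length k. For each k, try every first piece i and keep the best of price[i] + net[k−i] minus the 3 cut fee when i<k.
net[1] = 3
net[2] = max(3+3-3, 9+0) = 9
net[3] = max(3+9-3, 9+3-3, 16+0) = 16
net[4] = max(3+16-3, 9+9-3, 16+3-3, 12+0) = 16
net[5] = max(3+16-3, 9+16-3, 16+9-3, 12+3-3, 13+0) = 22
net[6] = max(3+22-3, 9+16-3, 16+16-3, 12+9-3, 13+3-3, 35+0) = 35
net[7] = max(3+35-3, 9+22-3, 16+16-3, …, 35+3-3, 25+0) = 35
One optimal plan: pieces 6 + 1 (1 cut) → €38 − €3 = €35.

35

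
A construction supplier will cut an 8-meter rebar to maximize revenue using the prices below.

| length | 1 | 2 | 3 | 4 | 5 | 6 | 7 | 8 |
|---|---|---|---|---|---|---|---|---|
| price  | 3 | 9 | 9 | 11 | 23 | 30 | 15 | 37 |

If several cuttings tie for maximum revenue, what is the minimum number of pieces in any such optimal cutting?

2

Build r[k] bottom-up: r[k] = max over allowed piece i of (p[i] + r[k−i]).
r[1] = 3
r[2] = max(3+3, 9+0) = 9
r[3] = max(3+9, 9+3, 9+0) = 12
r[4] = max(3+12, 9+9, 9+3, 11+0) = 18
r[5] = max(3+18, 9+12, 9+9, 11+3, 23+0) = 23
r[6] = max(3+23, 9+18, 9+12, 11+9, 23+3, 30+0) = 30
r[7] = max(3+30, 9+23, 9+18, …, 30+3, 15+0) = 33
r[8] = max(3+33, 9+30, 9+23, …, 15+3, 37+0) = 39
Maximum revenue is ₹39.
Now minimize piece count subject to staying optimal: for each k, pieces[k] = 1 + min over i with p[i]+r[k−i]=r[k] of pieces[k−i].
pieces[5] = 1
pieces[6] = 1
pieces[7] = 2
pieces[8] = 2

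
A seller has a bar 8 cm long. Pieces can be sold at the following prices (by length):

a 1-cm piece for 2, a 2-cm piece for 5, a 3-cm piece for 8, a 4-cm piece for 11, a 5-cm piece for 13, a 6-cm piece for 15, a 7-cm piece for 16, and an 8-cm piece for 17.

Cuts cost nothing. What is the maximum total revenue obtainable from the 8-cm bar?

Consider every possible first cut. R[k] is the best of p[i]+R[k−i] over all sellable i≤k.
R[1] = 2
R[2] = 5
R[3] = 8
R[4] = 11
R[5] = 13  (first piece 1, then R[4]=11)
R[6] = 16  (first piece 2, then R[4]=11)
R[7] = 19  (first piece 3, then R[4]=11)
R[8] = 22  (first piece 4, then R[4]=11)
One optimal cutting: 4 + 4 → 11 + 11 = 22.

22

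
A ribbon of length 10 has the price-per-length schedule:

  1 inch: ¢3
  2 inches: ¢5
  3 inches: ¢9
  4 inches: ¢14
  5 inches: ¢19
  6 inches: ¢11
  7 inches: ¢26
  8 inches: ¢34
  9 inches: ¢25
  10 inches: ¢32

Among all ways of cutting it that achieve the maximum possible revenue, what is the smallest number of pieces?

3

Consider every possible first cut. r[k] is the best of p[i]+r[k−i] over all sellable i≤k.
r[1] = 3
r[2] = 6  (first piece 1, then r[1]=3)
r[3] = 9  (first piece 1, then r[2]=6)
r[4] = 14
r[5] = 19
r[6] = 22  (first piece 1, then r[5]=19)
r[7] = 26
r[8] = 34
r[9] = 37  (first piece 1, then r[8]=34)
r[10] = 40  (first piece 1, then r[9]=37)
Maximum revenue is ¢40.
Now minimize piece count subject to staying optimal: for each k, pieces[k] = 1 + min over i with p[i]+r[k−i]=r[k] of pieces[k−i].
pieces[7] = 1
pieces[8] = 1
pieces[9] = 2
pieces[10] = 3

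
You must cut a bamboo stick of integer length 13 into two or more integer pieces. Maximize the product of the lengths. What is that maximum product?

108

Define f[k] = max over 1≤i<k of i · max(k−i, f[k−i]); the inner max lets the remainder stay uncut if that's better.
f[2] = 1*max(1,0) = 1*1 = 1
f[3] = 1*max(2,1) = 1*2 = 2
f[4] = 2*max(2,1) = 2*2 = 4
f[5] = 2*max(3,2) = 2*3 = 6
f[6] = 3*max(3,2) = 3*3 = 9
f[7] = 2*max(5,6) = 2*6 = 12
f[8] = 2*max(6,9) = 2*9 = 18
f[9] = 3*max(6,9) = 3*9 = 27
f[10] = 2*max(8,18) = 2*18 = 36
f[11] = 2*max(9,27) = 2*27 = 54
f[12] = 3*max(9,27) = 3*27 = 81
f[13] = 2*max(11,54) = 2*54 = 108
One optimal split: 3 + 3 + 3 + 2 + 2; product 3*3*3*2*2 = 108.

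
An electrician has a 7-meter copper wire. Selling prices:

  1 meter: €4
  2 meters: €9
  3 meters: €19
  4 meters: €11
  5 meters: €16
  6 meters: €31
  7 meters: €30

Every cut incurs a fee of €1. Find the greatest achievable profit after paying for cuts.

40

Consider every possible first cut. net[k] is the best of p[i]+net[k−i] over all sellable i≤k, charging 1 whenever i<k.
net[1] = 4
net[2] = max(4+4-1, 9+0) = 9
net[3] = max(4+9-1, 9+4-1, 19+0) = 19
net[4] = max(4+19-1, 9+9-1, 19+4-1, 11+0) = 22
net[5] = max(4+22-1, 9+19-1, 19+9-1, 11+4-1, 16+0) = 27
net[6] = max(4+27-1, 9+22-1, 19+19-1, 11+9-1, 16+4-1, 31+0) = 37
net[7] = max(4+37-1, 9+27-1, 19+22-1, …, 31+4-1, 30+0) = 40
One optimal plan: pieces 3 + 3 + 1 (2 cuts) → €42 − €2 = €40.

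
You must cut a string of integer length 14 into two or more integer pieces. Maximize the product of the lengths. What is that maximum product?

162

Let m[k] be the best product for length k (with at least one cut). For each first piece i, the rest contributes max(k−i, m[k−i]).
m[2] = 1·max(1,0) = 1·1 = 1
m[3] = max(1·2, 2·1) = 2
m[4] = max(1·3, 2·2, 3·1) = 4
m[5] = max(1·4, 2·3, 3·2, 4·1) = 6
m[6] = max(1·6, 2·4, 3·3, 4·2, 5·1) = 9
m[7] = max(1·9, 2·6, 3·4, 4·3, 5·2, 6·1) = 12
m[8] = max(1·12, 2·9, 3·6, …, 6·2, 7·1) = 18
m[9] = max(1·18, 2·12, 3·9, …, 7·2, 8·1) = 27
m[10] = max(1·27, 2·18, 3·12, …, 8·2, 9·1) = 36
m[11] = max(1·36, 2·27, 3·18, …, 9·2, 10·1) = 54
m[12] = max(1·54, 2·36, 3·27, …, 10·2, 11·1) = 81
m[13] = max(1·81, 2·54, 3·36, …, 11·2, 12·1) = 108
m[14] = max(1·108, 2·81, 3·54, …, 12·2, 13·1) = 162
One optimal split: 3 + 3 + 3 + 3 + 2; product 3·3·3·3·2 = 162.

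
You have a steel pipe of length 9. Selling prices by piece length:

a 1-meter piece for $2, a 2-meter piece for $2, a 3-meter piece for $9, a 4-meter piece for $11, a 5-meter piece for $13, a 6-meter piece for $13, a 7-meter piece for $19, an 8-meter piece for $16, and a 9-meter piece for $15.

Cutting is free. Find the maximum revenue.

Build v[k] bottom-up: v[k] = max over allowed piece i of (p[i] + v[k−i]).
v[1] = 2
v[2] = 4  (first piece 1, then v[1]=2)
v[3] = 9
v[4] = 11  (first piece 1, then v[3]=9)
v[5] = 13  (first piece 1, then v[4]=11)
v[6] = 18  (first piece 3, then v[3]=9)
v[7] = 20  (first piece 1, then v[6]=18)
v[8] = 22  (first piece 1, then v[7]=20)
v[9] = 27  (first piece 3, then v[6]=18)
One optimal cutting: 3 + 3 + 3 → $9 + $9 + $9 = $27.

27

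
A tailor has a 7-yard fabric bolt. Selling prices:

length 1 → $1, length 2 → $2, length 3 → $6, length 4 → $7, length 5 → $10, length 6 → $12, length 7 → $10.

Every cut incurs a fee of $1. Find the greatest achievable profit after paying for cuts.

12

Consider every possible first cut. v[k] is the best of p[i]+v[k−i] over all sellable i≤k, charging 1 whenever i<k.
v[1] = 1
v[2] = 2
v[3] = 6
v[4] = 7
v[5] = 10
v[6] = 12
v[7] = 12  (first piece 1, then v[6]=12)
One optimal plan: pieces 6 + 1 (1 cut) → $13 − $1 = $12.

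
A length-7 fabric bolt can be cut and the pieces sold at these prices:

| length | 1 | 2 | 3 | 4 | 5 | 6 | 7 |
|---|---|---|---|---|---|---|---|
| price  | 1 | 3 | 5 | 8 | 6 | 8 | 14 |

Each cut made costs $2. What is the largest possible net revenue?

Consider every possible first cut. net[k] is the best of p[i]+net[k−i] over all sellable i≤k, charging 2 whenever i<k.
net[1] = 1
net[2] = 3
net[3] = 5
net[4] = 8
net[5] = 7  (first piece 1, then net[4]=8)
net[6] = 9  (first piece 2, then net[4]=8)
net[7] = 14
Best is to make no cuts and sell whole for $14.

14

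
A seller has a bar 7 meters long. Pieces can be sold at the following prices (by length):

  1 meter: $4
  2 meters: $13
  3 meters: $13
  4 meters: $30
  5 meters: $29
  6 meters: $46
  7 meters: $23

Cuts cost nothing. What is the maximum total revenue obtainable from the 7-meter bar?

Build R[k] bottom-up: R[k] = max over allowed piece i of (p[i] + R[k−i]).
R[1] = 4
R[2] = max(4+4, 13+0) = 13
R[3] = max(4+13, 13+4, 13+0) = 17
R[4] = max(4+17, 13+13, 13+4, 30+0) = 30
R[5] = max(4+30, 13+17, 13+13, 30+4, 29+0) = 34
R[6] = max(4+34, 13+30, 13+17, 30+13, 29+4, 46+0) = 46
R[7] = max(4+46, 13+34, 13+30, …, 46+4, 23+0) = 50
One optimal cutting: 6 + 1 → $46 + $4 = $50.

50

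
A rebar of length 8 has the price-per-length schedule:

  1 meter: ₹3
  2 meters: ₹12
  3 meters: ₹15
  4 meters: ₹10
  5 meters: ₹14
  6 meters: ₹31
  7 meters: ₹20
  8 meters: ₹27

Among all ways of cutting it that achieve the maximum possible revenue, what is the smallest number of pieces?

4

Consider every possible first cut. r[k] is the best of p[i]+r[k−i] over all sellable i≤k.
r[1] = 3
r[2] = 12
r[3] = 15  (first piece 1, then r[2]=12)
r[4] = 24  (first piece 2, then r[2]=12)
r[5] = 27  (first piece 1, then r[4]=24)
r[6] = 36  (first piece 2, then r[4]=24)
r[7] = 39  (first piece 1, then r[6]=36)
r[8] = 48  (first piece 2, then r[6]=36)
Maximum revenue is ₹48.
Now minimize piece count subject to staying optimal: for each k, pieces[k] = 1 + min over i with p[i]+r[k−i]=r[k] of pieces[k−i].
pieces[5] = 2
pieces[6] = 3
pieces[7] = 3
pieces[8] = 4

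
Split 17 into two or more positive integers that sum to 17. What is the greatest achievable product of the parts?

Define f[k] = max over 1≤i<k of i · max(k−i, f[k−i]); the inner max lets the remainder stay uncut if that's better.
Small cases: f[2]=1, f[3]=2, f[4]=4, f[5]=6, f[6]=9, f[7]=12, f[8]=18, f[9]=27, f[10]=36, f[11]=54.
f[12] = max(1*54, 2*36, 3*27, …, 10*2, 11*1) = 81
f[13] = max(1*81, 2*54, 3*36, …, 11*2, 12*1) = 108
f[14] = max(1*108, 2*81, 3*54, …, 12*2, 13*1) = 162
f[15] = max(1*162, 2*108, 3*81, …, 13*2, 14*1) = 243
f[16] = max(1*243, 2*162, 3*108, …, 14*2, 15*1) = 324
f[17] = max(1*324, 2*243, 3*162, …, 15*2, 16*1) = 486
One optimal split: 3 + 3 + 3 + 3 + 3 + 2; product 3*3*3*3*3*2 = 486.

486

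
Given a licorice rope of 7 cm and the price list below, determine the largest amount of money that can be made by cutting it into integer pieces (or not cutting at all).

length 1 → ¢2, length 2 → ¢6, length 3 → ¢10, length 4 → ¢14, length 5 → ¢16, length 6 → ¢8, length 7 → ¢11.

24

Consider every possible first cut. best[k] is the best of p[i]+best[k−i] over all sellable i≤k.
best[1] = 2
best[2] = max(2+2, 6+0) = 6
best[3] = max(2+6, 6+2, 10+0) = 10
best[4] = max(2+10, 6+6, 10+2, 14+0) = 14
best[5] = max(2+14, 6+10, 10+6, 14+2, 16+0) = 16
best[6] = max(2+16, 6+14, 10+10, 14+6, 16+2, 8+0) = 20
best[7] = max(2+20, 6+16, 10+14, …, 8+2, 11+0) = 24
One optimal cutting: 4 + 3 → ¢14 + ¢10 = ¢24.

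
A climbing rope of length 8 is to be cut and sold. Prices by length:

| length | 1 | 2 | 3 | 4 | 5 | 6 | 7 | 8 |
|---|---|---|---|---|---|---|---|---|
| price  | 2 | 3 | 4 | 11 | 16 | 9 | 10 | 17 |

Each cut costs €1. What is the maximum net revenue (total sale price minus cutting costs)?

Build r[k] bottom-up: r[k] = max over allowed piece i of (p[i] + r[k−i]) − 1 per cut.
r[1] = 2
r[2] = 3  (first piece 1, then r[1]=2)
r[3] = 4  (first piece 1, then r[2]=3)
r[4] = 11
r[5] = 16
r[6] = 17  (first piece 1, then r[5]=16)
r[7] = 18  (first piece 1, then r[6]=17)
r[8] = 21  (first piece 4, then r[4]=11)
One optimal plan: pieces 4 + 4 (1 cut) → €22 − €1 = €21.

21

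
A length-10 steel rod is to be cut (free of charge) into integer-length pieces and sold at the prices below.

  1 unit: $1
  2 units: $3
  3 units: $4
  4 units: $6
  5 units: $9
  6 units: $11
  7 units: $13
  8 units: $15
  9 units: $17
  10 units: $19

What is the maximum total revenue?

Let R[k] be the best obtainable value from length k. For each k, try every first piece i and keep the best of price[i] + R[k−i].
R[1] = 1
R[2] = max(1+1, 3+0) = 3
R[3] = max(1+3, 3+1, 4+0) = 4
R[4] = max(1+4, 3+3, 4+1, 6+0) = 6
R[5] = max(1+6, 3+4, 4+3, 6+1, 9+0) = 9
R[6] = max(1+9, 3+6, 4+4, 6+3, 9+1, 11+0) = 11
R[7] = max(1+11, 3+9, 4+6, …, 11+1, 13+0) = 13
R[8] = max(1+13, 3+11, 4+9, …, 13+1, 15+0) = 15
R[9] = max(1+15, 3+13, 4+11, …, 15+1, 17+0) = 17
R[10] = max(1+17, 3+15, 4+13, …, 17+1, 19+0) = 19
Best is to sell the whole 10-unit piece uncut for $19.

19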